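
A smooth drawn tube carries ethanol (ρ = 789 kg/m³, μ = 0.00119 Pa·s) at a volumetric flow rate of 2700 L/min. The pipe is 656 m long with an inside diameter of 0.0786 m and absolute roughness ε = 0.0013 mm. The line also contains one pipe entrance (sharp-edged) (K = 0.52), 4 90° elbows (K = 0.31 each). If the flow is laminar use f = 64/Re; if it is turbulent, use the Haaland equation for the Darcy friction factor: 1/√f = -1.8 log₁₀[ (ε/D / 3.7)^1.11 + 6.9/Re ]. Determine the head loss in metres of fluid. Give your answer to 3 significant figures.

h_f ≈ 495 m

Q = 2700 L/min = 2700/60000 = 0.045 m³/s.
Cross-sectional area A = πD²/4 = π(0.0786)²/4 = 0.004852 m²; mean velocity V = Q/A = 0.045/0.004852 = 9.274 m/s.
Reynolds number Re = ρVD/μ = 789 · 9.274 · 0.0786 / 0.00119 = 4.833e+05.
Re > 4000 → turbulent. Relative roughness ε/D = 1.3e-06/0.0786 = 1.65e-05. Haaland: 1/√f = -1.8 log₁₀[(1.65e-05/3.7)^1.11 + 6.9/4.833e+05] = -1.8 log₁₀[1.15e-06 + 1.43e-05] = 8.661, so f = 0.01333.
Total minor-loss coefficient ΣK = 1·0.52 + 4·0.31 = 1.76.
ΔP = [f·L/D + ΣK]·(ρV²/2) = [0.01333·656/0.0786 + 1.76]·(789·9.274²/2) = [111.3 + 1.76]·3.393e+04 = 3.835e+06 Pa.
Head loss h_f = ΔP/(ρg) = 3.835e+06/(789·9.81) = 495 m.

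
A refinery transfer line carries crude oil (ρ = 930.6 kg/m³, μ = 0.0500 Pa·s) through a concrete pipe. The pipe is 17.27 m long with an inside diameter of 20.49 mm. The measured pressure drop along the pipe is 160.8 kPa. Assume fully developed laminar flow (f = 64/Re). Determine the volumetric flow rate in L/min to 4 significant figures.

For laminar flow, f = 64/Re with Re = ρVD/μ, so Darcy-Weisbach reduces to ΔP = 32μLV/D². Solving for V: V = ΔP·D²/(32μL) = 1.608e+05·(0.02049)²/(32·0.05·17.27) = 2.443 m/s.
Check: Re = ρVD/μ = 930.6·2.443·0.02049/0.05 = 931.7 < 2300, so the laminar assumption holds.
Q = V·A = 2.443·(π/4·0.02049²) = 0.0008056 m³/s = 48.34 L/min.

Q ≈ 48.34 L/min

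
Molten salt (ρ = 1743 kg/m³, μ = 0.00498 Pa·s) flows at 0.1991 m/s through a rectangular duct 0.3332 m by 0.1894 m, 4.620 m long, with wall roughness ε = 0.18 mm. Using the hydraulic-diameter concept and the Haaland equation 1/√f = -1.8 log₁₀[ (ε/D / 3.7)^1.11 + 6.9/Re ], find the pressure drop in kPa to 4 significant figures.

Hydraulic diameter D_h = 4A/P = 4·(0.3332·0.1894)/(2·(0.3332+0.1894)) = 0.2524/1.045 = 0.2415 m.
Re = ρVD_h/μ = 1743·0.1991·0.2415/0.00498 = 1.683e+04.
ε/D_h = 0.00018/0.2415 = 0.000745; Haaland gives 1/√f = -1.8 log₁₀[7.9e-05+0.00041] = 5.959, so f = 0.02816.
ΔP = f(L/D_h)(ρV²/2) = 0.02816·4.62/0.2415·34.55 = 18.61 Pa.
ΔP = 0.01861 kPa.

ΔP ≈ 0.01861 kPa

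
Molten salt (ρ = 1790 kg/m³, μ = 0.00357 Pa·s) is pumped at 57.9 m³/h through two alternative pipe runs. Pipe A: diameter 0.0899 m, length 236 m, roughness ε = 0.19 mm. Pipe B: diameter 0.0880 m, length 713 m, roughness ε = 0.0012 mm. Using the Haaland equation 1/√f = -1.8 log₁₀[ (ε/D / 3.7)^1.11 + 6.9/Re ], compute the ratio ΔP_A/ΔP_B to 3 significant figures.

Pipe A: V = Q/A = 0.01608/0.006348 = 2.534 m/s; Re = 1.142e+05; ε/D = 0.00211; Haaland → f = 0.0251; ΔP_A = f(L/D)(ρV²/2) = 3.787e+05 Pa.
Pipe B: V = Q/A = 0.01608/0.006082 = 2.644 m/s; Re = 1.167e+05; ε/D = 1.36e-05; Haaland → f = 0.01732; ΔP_B = f(L/D)(ρV²/2) = 8.783e+05 Pa.
ΔP_A/ΔP_B = 3.787e+05/8.783e+05 = 0.431.

ΔP_A/ΔP_B ≈ 0.431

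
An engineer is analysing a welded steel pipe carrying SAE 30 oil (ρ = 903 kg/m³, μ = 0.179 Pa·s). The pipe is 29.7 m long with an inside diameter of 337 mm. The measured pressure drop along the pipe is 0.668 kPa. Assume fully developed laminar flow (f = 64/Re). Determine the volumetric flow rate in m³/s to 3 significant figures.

Q ≈ 0.0398 m³/s

For laminar flow, f = 64/Re with Re = ρVD/μ, so Darcy-Weisbach reduces to ΔP = 32μLV/D². Solving for V: V = ΔP·D²/(32μL) = 668·(0.337)²/(32·0.179·29.7) = 0.4459 m/s.
Check: Re = ρVD/μ = 903·0.4459·0.337/0.179 = 758.1 < 2300, so the laminar assumption holds.
Q = V·A = 0.4459·(π/4·0.337²) = 0.03978 m³/s = 0.0398 m³/s.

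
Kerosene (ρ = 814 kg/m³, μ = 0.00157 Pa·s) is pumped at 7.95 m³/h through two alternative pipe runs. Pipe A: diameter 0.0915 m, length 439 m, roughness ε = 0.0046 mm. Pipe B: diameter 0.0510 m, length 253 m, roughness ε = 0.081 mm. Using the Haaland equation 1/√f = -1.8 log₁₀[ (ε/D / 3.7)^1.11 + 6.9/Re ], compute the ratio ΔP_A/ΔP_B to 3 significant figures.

Pipe A: V = Q/A = 0.002208/0.006576 = 0.3358 m/s; Re = 1.593e+04; ε/D = 5.03e-05; Haaland → f = 0.02735; ΔP_A = f(L/D)(ρV²/2) = 6023 Pa.
Pipe B: V = Q/A = 0.002208/0.002043 = 1.081 m/s; Re = 2.858e+04; ε/D = 0.00159; Haaland → f = 0.02714; ΔP_B = f(L/D)(ρV²/2) = 6.404e+04 Pa.
ΔP_A/ΔP_B = 6023/6.404e+04 = 0.0941.

ΔP_A/ΔP_B ≈ 0.0941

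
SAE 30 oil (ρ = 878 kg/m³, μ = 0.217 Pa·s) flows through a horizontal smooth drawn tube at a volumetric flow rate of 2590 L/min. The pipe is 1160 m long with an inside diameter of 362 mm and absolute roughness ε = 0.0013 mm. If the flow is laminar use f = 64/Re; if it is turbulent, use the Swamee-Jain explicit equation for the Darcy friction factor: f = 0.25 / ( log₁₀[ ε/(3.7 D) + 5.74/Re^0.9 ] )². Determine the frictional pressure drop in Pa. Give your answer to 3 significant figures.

Q = 2590 L/min = 2590/60000 = 0.04317 m³/s.
Cross-sectional area A = πD²/4 = π(0.362)²/4 = 0.1029 m²; mean velocity V = Q/A = 0.04317/0.1029 = 0.4194 m/s.
Reynolds number Re = ρVD/μ = 878 · 0.4194 · 0.362 / 0.217 = 614.3.
Re < 2300 → laminar flow, so f = 64/Re = 64/614.3 = 0.1042 (the turbulent correlation is not needed).
Darcy-Weisbach: ΔP = f(L/D)(ρV²/2) = 0.1042·(1160/0.362)·(878·0.4194²/2) = 0.1042·3204·77.22 = 2.578e+04 Pa.

ΔP ≈ 25800 Pa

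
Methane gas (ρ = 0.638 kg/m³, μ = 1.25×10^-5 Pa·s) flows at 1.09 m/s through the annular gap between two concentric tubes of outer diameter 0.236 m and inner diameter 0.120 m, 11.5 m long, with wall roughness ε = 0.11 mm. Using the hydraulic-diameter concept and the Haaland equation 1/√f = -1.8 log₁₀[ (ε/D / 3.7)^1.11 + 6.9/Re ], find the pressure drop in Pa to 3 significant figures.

Hydraulic diameter D_h = 4A/P = D_o - D_i = 0.236 - 0.12 = 0.116 m.
Re = ρVD_h/μ = 0.638·1.09·0.116/1.25e-05 = 6453.
ε/D_h = 0.00011/0.116 = 0.000948; Haaland gives 1/√f = -1.8 log₁₀[0.000103+0.00107] = 5.276, so f = 0.03593.
ΔP = f(L/D_h)(ρV²/2) = 0.03593·11.5/0.116·0.379 = 1.35 Pa.

ΔP ≈ 1.35 Pa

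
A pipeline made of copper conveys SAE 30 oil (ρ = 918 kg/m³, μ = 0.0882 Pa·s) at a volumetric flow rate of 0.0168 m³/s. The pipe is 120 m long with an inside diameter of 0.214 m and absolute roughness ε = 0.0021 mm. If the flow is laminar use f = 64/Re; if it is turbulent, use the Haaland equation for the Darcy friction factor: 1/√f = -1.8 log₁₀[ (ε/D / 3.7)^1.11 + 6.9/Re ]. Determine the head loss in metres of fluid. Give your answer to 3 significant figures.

h_f ≈ 0.384 m

Cross-sectional area A = πD²/4 = π(0.214)²/4 = 0.03597 m²; mean velocity V = Q/A = 0.0168/0.03597 = 0.4671 m/s.
Reynolds number Re = ρVD/μ = 918 · 0.4671 · 0.214 / 0.0882 = 1040.
Re < 2300 → laminar flow, so f = 64/Re = 64/1040 = 0.06152 (the turbulent correlation is not needed).
Darcy-Weisbach: ΔP = f(L/D)(ρV²/2) = 0.06152·(120/0.214)·(918·0.4671²/2) = 0.06152·560.7·100.1 = 3454 Pa.
Head loss h_f = ΔP/(ρg) = 3454/(918·9.81) = 0.384 m.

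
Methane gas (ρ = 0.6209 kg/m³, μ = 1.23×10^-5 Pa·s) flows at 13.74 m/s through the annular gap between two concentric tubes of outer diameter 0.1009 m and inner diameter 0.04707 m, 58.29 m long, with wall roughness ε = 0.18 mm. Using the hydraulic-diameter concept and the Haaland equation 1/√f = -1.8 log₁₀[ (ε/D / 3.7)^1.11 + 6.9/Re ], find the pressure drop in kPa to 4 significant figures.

Hydraulic diameter D_h = 4A/P = D_o - D_i = 0.1009 - 0.04707 = 0.05383 m.
Re = ρVD_h/μ = 0.6209·13.74·0.05383/1.23e-05 = 3.734e+04.
ε/D_h = 0.00018/0.05383 = 0.00334; Haaland gives 1/√f = -1.8 log₁₀[0.000418+0.000185] = 5.796, so f = 0.02977.
ΔP = f(L/D_h)(ρV²/2) = 0.02977·58.29/0.05383·58.61 = 1889 Pa.
ΔP = 1.889 kPa.

ΔP ≈ 1.889 kPa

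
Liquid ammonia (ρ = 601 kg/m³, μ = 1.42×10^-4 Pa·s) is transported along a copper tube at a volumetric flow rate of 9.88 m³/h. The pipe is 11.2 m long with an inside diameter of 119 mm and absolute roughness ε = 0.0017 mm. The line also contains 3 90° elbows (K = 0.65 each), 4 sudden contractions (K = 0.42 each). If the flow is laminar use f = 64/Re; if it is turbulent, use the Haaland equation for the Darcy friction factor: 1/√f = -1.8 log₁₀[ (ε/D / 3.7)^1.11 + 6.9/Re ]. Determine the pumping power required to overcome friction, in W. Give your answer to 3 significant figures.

P ≈ 0.263 W

Q = 9.88 m³/h = 9.88/3600 = 0.002744 m³/s.
Cross-sectional area A = πD²/4 = π(0.119)²/4 = 0.01112 m²; mean velocity V = Q/A = 0.002744/0.01112 = 0.2468 m/s.
Reynolds number Re = ρVD/μ = 601 · 0.2468 · 0.119 / 0.000142 = 1.243e+05.
Re > 4000 → turbulent. Relative roughness ε/D = 1.7e-06/0.119 = 1.43e-05. Haaland: 1/√f = -1.8 log₁₀[(1.43e-05/3.7)^1.11 + 6.9/1.243e+05] = -1.8 log₁₀[9.8e-07 + 5.55e-05] = 7.646, so f = 0.0171.
Total minor-loss coefficient ΣK = 3·0.65 + 4·0.42 = 3.63.
ΔP = [f·L/D + ΣK]·(ρV²/2) = [0.0171·11.2/0.119 + 3.63]·(601·0.2468²/2) = [1.61 + 3.63]·18.3 = 95.87 Pa.
Pumping power P = QΔP = 0.002744·95.87 = 0.2631 W = 0.263 W.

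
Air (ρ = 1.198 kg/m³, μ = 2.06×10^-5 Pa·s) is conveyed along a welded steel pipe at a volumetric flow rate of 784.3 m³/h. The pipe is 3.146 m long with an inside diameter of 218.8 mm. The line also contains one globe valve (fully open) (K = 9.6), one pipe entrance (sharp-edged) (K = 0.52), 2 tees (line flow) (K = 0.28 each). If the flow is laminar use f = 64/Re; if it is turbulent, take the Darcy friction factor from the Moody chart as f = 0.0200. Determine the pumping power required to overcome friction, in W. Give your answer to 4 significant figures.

P ≈ 48.05 W

Q = 784.3 m³/h = 784.3/3600 = 0.2179 m³/s.
Cross-sectional area A = πD²/4 = π(0.2188)²/4 = 0.0376 m²; mean velocity V = Q/A = 0.2179/0.0376 = 5.794 m/s.
Reynolds number Re = ρVD/μ = 1.198 · 5.794 · 0.2188 / 2.06e-05 = 7.373e+04.
Re > 4000 → turbulent; use the Moody-chart value f = 0.0200.
Total minor-loss coefficient ΣK = 1·9.6 + 1·0.52 + 2·0.28 = 10.7.
ΔP = [f·L/D + ΣK]·(ρV²/2) = [0.02·3.146/0.2188 + 10.7]·(1.198·5.794²/2) = [0.2876 + 10.7]·20.11 = 220.6 Pa.
Pumping power P = QΔP = 0.2179·220.6 = 48.052 W = 48.05 W.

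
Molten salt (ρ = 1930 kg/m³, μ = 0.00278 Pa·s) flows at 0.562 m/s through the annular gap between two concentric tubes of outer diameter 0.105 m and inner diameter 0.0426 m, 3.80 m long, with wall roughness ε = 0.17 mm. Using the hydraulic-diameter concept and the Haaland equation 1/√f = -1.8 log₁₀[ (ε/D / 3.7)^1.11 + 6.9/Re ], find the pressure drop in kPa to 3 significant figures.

ΔP ≈ 0.556 kPa

Hydraulic diameter D_h = 4A/P = D_o - D_i = 0.105 - 0.0426 = 0.0624 m.
Re = ρVD_h/μ = 1930·0.562·0.0624/0.00278 = 2.435e+04.
ε/D_h = 0.00017/0.0624 = 0.00272; Haaland gives 1/√f = -1.8 log₁₀[0.000333+0.000283] = 5.778, so f = 0.02995.
ΔP = f(L/D_h)(ρV²/2) = 0.02995·3.8/0.0624·304.8 = 555.9 Pa.
ΔP = 0.556 kPa.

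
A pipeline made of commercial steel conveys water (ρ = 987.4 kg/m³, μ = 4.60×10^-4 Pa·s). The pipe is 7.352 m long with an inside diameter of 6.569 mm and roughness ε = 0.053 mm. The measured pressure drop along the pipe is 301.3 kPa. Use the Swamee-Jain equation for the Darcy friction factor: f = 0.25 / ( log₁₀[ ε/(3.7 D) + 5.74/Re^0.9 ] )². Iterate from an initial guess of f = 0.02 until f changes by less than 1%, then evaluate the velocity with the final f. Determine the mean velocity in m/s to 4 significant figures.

V ≈ 3.844 m/s

Rearranging Darcy-Weisbach: V = √(2·ΔP·D/(f·L·ρ)). With ε/D = 5.3e-05/0.006569 = 0.00807, iterate starting from f = 0.02:
  f = 0.02 → V = √(2·3.013e+05·0.006569/(0.02·7.352·987.4)) = 5.222 m/s; Re = ρVD/μ = 7.363e+04; f → 0.03652
  f = 0.03652 → V = 3.864 m/s; Re = 5.448e+04; f → 0.03689
  f = 0.03689 → V = 3.844 m/s; Re = 5.421e+04; f → 0.0369
Converged (Δf/f < 1%). With the final f = 0.0369: V = √(2·3.013e+05·0.006569/(0.0369·7.352·987.4)) = 3.844 m/s.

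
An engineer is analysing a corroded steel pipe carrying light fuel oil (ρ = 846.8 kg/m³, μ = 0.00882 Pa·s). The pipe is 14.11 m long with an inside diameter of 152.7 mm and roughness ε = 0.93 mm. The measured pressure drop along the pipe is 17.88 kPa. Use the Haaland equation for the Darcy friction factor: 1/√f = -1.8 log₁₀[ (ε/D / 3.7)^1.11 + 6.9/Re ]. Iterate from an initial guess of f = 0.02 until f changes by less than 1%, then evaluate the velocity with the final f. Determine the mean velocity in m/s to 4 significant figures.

V ≈ 3.683 m/s

Rearranging Darcy-Weisbach: V = √(2·ΔP·D/(f·L·ρ)). With ε/D = 0.00093/0.1527 = 0.00609, iterate starting from f = 0.02:
  f = 0.02 → V = √(2·1.788e+04·0.1527/(0.02·14.11·846.8)) = 4.78 m/s; Re = ρVD/μ = 7.008e+04; f → 0.03339
  f = 0.03339 → V = 3.699 m/s; Re = 5.423e+04; f → 0.03369
Converged (Δf/f < 1%). With the final f = 0.03369: V = √(2·1.788e+04·0.1527/(0.03369·14.11·846.8)) = 3.683 m/s.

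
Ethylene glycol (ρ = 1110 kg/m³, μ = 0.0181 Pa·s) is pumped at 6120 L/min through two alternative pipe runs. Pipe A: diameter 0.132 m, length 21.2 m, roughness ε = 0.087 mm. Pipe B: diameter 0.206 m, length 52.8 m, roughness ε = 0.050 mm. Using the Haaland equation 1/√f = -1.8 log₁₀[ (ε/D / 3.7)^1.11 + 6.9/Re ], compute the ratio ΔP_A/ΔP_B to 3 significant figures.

Pipe A: V = Q/A = 0.102/0.01368 = 7.454 m/s; Re = 6.034e+04; ε/D = 0.000659; Haaland → f = 0.0221; ΔP_A = f(L/D)(ρV²/2) = 1.094e+05 Pa.
Pipe B: V = Q/A = 0.102/0.03333 = 3.06 m/s; Re = 3.866e+04; ε/D = 0.000243; Haaland → f = 0.02259; ΔP_B = f(L/D)(ρV²/2) = 3.01e+04 Pa.
ΔP_A/ΔP_B = 1.094e+05/3.01e+04 = 3.64.

ΔP_A/ΔP_B ≈ 3.64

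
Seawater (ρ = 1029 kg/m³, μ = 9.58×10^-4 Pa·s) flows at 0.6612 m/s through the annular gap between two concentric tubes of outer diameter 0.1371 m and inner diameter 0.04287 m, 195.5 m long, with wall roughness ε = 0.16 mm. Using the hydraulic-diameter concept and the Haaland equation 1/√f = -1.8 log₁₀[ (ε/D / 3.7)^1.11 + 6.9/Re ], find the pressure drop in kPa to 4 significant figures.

ΔP ≈ 11.61 kPa

Hydraulic diameter D_h = 4A/P = D_o - D_i = 0.1371 - 0.04287 = 0.09423 m.
Re = ρVD_h/μ = 1029·0.6612·0.09423/0.000958 = 6.692e+04.
ε/D_h = 0.00016/0.09423 = 0.0017; Haaland gives 1/√f = -1.8 log₁₀[0.000197+0.000103] = 6.341, so f = 0.02487.
ΔP = f(L/D_h)(ρV²/2) = 0.02487·195.5/0.09423·224.9 = 1.161e+04 Pa.
ΔP = 11.61 kPa.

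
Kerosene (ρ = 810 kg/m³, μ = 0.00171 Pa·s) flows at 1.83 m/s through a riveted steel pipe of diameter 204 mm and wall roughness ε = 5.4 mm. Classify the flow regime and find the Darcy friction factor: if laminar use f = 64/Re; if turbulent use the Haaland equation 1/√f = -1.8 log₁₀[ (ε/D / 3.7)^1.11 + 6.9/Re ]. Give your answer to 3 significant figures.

f ≈ 0.0546

Re = ρVD/μ = 810·1.83·0.204/0.00171 = 1.768e+05.
Re > 4000 → turbulent. ε/D = 0.0054/0.204 = 0.0265; Haaland: 1/√f = -1.8 log₁₀[0.00415 + 3.9e-05] = 4.279, so f = 0.05461.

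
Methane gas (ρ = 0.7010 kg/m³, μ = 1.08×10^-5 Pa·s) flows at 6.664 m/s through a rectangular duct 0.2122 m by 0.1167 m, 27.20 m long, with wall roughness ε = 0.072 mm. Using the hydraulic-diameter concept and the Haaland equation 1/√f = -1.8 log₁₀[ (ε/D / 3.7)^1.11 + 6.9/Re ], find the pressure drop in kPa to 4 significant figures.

Hydraulic diameter D_h = 4A/P = 4·(0.2122·0.1167)/(2·(0.2122+0.1167)) = 0.09905/0.6578 = 0.1506 m.
Re = ρVD_h/μ = 0.701·6.664·0.1506/1.08e-05 = 6.513e+04.
ε/D_h = 7.2e-05/0.1506 = 0.000478; Haaland gives 1/√f = -1.8 log₁₀[4.83e-05+0.000106] = 6.861, so f = 0.02124.
ΔP = f(L/D_h)(ρV²/2) = 0.02124·27.2/0.1506·15.57 = 59.72 Pa.
ΔP = 0.05972 kPa.

ΔP ≈ 0.05972 kPa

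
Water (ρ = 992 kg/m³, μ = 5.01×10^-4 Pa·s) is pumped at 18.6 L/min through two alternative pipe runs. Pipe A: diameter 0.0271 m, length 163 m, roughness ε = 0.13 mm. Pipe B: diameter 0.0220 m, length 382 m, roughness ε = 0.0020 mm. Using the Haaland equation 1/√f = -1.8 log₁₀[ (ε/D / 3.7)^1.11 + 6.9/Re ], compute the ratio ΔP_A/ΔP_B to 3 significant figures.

ΔP_A/ΔP_B ≈ 0.219

Pipe A: V = Q/A = 0.00031/0.0005768 = 0.5374 m/s; Re = 2.884e+04; ε/D = 0.0048; Haaland → f = 0.03288; ΔP_A = f(L/D)(ρV²/2) = 2.833e+04 Pa.
Pipe B: V = Q/A = 0.00031/0.0003801 = 0.8155 m/s; Re = 3.552e+04; ε/D = 9.09e-05; Haaland → f = 0.02261; ΔP_B = f(L/D)(ρV²/2) = 1.295e+05 Pa.
ΔP_A/ΔP_B = 2.833e+04/1.295e+05 = 0.219.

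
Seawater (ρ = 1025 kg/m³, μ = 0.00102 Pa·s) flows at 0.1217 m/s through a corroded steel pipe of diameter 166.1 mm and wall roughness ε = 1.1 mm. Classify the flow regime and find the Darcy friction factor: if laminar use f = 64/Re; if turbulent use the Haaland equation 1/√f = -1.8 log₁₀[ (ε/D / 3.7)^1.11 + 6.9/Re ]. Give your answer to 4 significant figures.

Re = ρVD/μ = 1025·0.1217·0.1661/0.00102 = 2.031e+04.
Re > 4000 → turbulent. ε/D = 0.0011/0.1661 = 0.00662; Haaland: 1/√f = -1.8 log₁₀[0.000893 + 0.00034] = 5.237, so f = 0.03646.

f ≈ 0.03646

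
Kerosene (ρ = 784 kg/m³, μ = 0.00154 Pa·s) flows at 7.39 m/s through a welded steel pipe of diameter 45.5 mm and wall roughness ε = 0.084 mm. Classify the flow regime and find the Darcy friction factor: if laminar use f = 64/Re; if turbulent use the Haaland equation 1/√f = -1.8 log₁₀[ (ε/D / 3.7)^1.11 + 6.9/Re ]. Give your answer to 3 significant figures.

Re = ρVD/μ = 784·7.39·0.0455/0.00154 = 1.712e+05.
Re > 4000 → turbulent. ε/D = 8.4e-05/0.0455 = 0.00185; Haaland: 1/√f = -1.8 log₁₀[0.000216 + 4.03e-05] = 6.464, so f = 0.02394.

f ≈ 0.0239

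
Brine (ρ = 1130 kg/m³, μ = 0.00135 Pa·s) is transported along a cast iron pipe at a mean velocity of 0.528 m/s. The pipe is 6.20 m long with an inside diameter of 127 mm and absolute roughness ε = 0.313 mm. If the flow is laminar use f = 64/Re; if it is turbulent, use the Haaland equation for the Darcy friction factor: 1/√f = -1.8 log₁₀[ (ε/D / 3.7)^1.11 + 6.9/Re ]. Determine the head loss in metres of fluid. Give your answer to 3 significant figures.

Reynolds number Re = ρVD/μ = 1130 · 0.528 · 0.127 / 0.00135 = 5.613e+04.
Re > 4000 → turbulent. Relative roughness ε/D = 0.000313/0.127 = 0.00246. Haaland: 1/√f = -1.8 log₁₀[(0.00246/3.7)^1.11 + 6.9/5.613e+04] = -1.8 log₁₀[0.000298 + 0.000123] = 6.077, so f = 0.02708.
Darcy-Weisbach: ΔP = f(L/D)(ρV²/2) = 0.02708·(6.2/0.127)·(1130·0.528²/2) = 0.02708·48.82·157.5 = 208.3 Pa.
Head loss h_f = ΔP/(ρg) = 208.3/(1130·9.81) = 0.0188 m.

h_f ≈ 0.0188 m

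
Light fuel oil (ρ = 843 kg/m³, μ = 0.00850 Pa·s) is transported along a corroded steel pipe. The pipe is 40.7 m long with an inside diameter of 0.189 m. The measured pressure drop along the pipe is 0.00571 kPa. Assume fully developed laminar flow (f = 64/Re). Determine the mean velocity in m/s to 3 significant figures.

V ≈ 0.0184 m/s

For laminar flow, f = 64/Re with Re = ρVD/μ, so Darcy-Weisbach reduces to ΔP = 32μLV/D². Solving for V: V = ΔP·D²/(32μL) = 5.71·(0.189)²/(32·0.0085·40.7) = 0.01842 m/s.
Check: Re = ρVD/μ = 843·0.01842·0.189/0.0085 = 345.4 < 2300, so the laminar assumption holds.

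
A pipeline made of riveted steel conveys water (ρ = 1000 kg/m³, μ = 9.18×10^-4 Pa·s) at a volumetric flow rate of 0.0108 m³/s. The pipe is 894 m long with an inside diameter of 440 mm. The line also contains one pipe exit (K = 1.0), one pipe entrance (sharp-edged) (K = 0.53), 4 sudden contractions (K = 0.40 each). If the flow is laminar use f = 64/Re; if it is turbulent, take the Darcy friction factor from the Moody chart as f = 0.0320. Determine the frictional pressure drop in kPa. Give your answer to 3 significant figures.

Cross-sectional area A = πD²/4 = π(0.44)²/4 = 0.1521 m²; mean velocity V = Q/A = 0.0108/0.1521 = 0.07103 m/s.
Reynolds number Re = ρVD/μ = 1000 · 0.07103 · 0.44 / 0.000918 = 3.404e+04.
Re > 4000 → turbulent; use the Moody-chart value f = 0.0320.
Total minor-loss coefficient ΣK = 1·1 + 1·0.53 + 4·0.4 = 3.13.
ΔP = [f·L/D + ΣK]·(ρV²/2) = [0.032·894/0.44 + 3.13]·(1000·0.07103²/2) = [65.02 + 3.13]·2.522 = 171.9 Pa.
ΔP = 171.9 Pa = 0.172 kPa.

ΔP ≈ 0.172 kPa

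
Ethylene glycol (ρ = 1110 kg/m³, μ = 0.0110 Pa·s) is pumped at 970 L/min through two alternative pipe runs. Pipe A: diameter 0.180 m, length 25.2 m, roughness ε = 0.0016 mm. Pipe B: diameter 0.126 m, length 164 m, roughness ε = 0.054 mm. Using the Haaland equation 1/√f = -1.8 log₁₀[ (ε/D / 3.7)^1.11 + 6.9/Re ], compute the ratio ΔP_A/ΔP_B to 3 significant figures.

ΔP_A/ΔP_B ≈ 0.0277

Pipe A: V = Q/A = 0.01617/0.02545 = 0.6353 m/s; Re = 1.154e+04; ε/D = 8.89e-06; Haaland → f = 0.02971; ΔP_A = f(L/D)(ρV²/2) = 931.9 Pa.
Pipe B: V = Q/A = 0.01617/0.01247 = 1.297 m/s; Re = 1.649e+04; ε/D = 0.000429; Haaland → f = 0.02773; ΔP_B = f(L/D)(ρV²/2) = 3.368e+04 Pa.
ΔP_A/ΔP_B = 931.9/3.368e+04 = 0.0277.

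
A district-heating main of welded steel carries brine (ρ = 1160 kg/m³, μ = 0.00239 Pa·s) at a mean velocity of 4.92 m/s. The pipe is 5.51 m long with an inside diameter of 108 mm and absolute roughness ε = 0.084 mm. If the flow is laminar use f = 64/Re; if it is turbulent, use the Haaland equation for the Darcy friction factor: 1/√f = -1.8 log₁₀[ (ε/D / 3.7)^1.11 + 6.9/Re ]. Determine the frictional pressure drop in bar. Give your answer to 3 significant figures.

Reynolds number Re = ρVD/μ = 1160 · 4.92 · 0.108 / 0.00239 = 2.579e+05.
Re > 4000 → turbulent. Relative roughness ε/D = 8.4e-05/0.108 = 0.000778. Haaland: 1/√f = -1.8 log₁₀[(0.000778/3.7)^1.11 + 6.9/2.579e+05] = -1.8 log₁₀[8.28e-05 + 2.68e-05] = 7.129, so f = 0.01968.
Darcy-Weisbach: ΔP = f(L/D)(ρV²/2) = 0.01968·(5.51/0.108)·(1160·4.92²/2) = 0.01968·51.02·1.404e+04 = 1.41e+04 Pa.
ΔP = 1.41e+04 Pa = 0.141 bar.

ΔP ≈ 0.141 bar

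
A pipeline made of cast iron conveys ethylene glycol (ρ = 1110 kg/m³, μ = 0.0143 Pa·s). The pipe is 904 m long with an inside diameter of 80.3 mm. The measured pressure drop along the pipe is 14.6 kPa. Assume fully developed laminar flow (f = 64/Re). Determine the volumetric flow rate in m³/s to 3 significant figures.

For laminar flow, f = 64/Re with Re = ρVD/μ, so Darcy-Weisbach reduces to ΔP = 32μLV/D². Solving for V: V = ΔP·D²/(32μL) = 1.46e+04·(0.0803)²/(32·0.0143·904) = 0.2276 m/s.
Check: Re = ρVD/μ = 1110·0.2276·0.0803/0.0143 = 1419 < 2300, so the laminar assumption holds.
Q = V·A = 0.2276·(π/4·0.0803²) = 0.001153 m³/s = 0.00115 m³/s.

Q ≈ 0.00115 m³/s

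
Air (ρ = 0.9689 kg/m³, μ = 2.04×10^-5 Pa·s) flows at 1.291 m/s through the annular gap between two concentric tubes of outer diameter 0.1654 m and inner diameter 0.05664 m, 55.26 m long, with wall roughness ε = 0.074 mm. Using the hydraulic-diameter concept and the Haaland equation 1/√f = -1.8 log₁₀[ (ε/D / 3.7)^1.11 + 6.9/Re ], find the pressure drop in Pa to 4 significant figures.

Hydraulic diameter D_h = 4A/P = D_o - D_i = 0.1654 - 0.05664 = 0.1088 m.
Re = ρVD_h/μ = 0.9689·1.291·0.1088/2.04e-05 = 6669.
ε/D_h = 7.4e-05/0.1088 = 0.00068; Haaland gives 1/√f = -1.8 log₁₀[7.14e-05+0.00103] = 5.321, so f = 0.03532.
ΔP = f(L/D_h)(ρV²/2) = 0.03532·55.26/0.1088·0.8074 = 14.49 Pa.

ΔP ≈ 14.49 Pa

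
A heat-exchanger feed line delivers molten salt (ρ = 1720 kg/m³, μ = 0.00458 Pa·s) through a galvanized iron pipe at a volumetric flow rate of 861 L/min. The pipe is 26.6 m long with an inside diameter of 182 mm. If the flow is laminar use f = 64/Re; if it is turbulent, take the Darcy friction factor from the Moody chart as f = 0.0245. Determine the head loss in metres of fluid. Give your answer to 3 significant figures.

Q = 861 L/min = 861/60000 = 0.01435 m³/s.
Cross-sectional area A = πD²/4 = π(0.182)²/4 = 0.02602 m²; mean velocity V = Q/A = 0.01435/0.02602 = 0.5516 m/s.
Reynolds number Re = ρVD/μ = 1720 · 0.5516 · 0.182 / 0.00458 = 3.77e+04.
Re > 4000 → turbulent; use the Moody-chart value f = 0.0245.
Darcy-Weisbach: ΔP = f(L/D)(ρV²/2) = 0.0245·(26.6/0.182)·(1720·0.5516²/2) = 0.0245·146.2·261.7 = 936.9 Pa.
Head loss h_f = ΔP/(ρg) = 936.9/(1720·9.81) = 0.0555 m.

h_f ≈ 0.0555 m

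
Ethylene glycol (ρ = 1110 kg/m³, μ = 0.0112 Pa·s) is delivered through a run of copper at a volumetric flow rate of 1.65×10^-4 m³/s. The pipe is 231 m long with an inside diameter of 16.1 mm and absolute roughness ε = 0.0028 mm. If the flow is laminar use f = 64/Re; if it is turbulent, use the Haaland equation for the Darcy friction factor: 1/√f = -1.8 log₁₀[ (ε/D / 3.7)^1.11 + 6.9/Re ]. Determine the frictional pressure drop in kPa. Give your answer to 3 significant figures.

ΔP ≈ 259 kPa

Cross-sectional area A = πD²/4 = π(0.0161)²/4 = 0.0002036 m²; mean velocity V = Q/A = 0.000165/0.0002036 = 0.8105 m/s.
Reynolds number Re = ρVD/μ = 1110 · 0.8105 · 0.0161 / 0.0112 = 1293.
Re < 2300 → laminar flow, so f = 64/Re = 64/1293 = 0.04949 (the turbulent correlation is not needed).
Darcy-Weisbach: ΔP = f(L/D)(ρV²/2) = 0.04949·(231/0.0161)·(1110·0.8105²/2) = 0.04949·1.435e+04·364.6 = 2.589e+05 Pa.
ΔP = 2.589e+05 Pa = 259 kPa.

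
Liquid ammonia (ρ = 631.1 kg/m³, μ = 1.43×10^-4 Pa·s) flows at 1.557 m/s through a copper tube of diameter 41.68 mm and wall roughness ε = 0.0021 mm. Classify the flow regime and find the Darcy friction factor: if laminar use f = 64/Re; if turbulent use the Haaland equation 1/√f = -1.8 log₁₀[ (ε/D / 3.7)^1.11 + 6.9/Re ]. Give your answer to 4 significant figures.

f ≈ 0.01490

Re = ρVD/μ = 631.1·1.557·0.04168/0.000143 = 2.864e+05.
Re > 4000 → turbulent. ε/D = 2.1e-06/0.04168 = 5.04e-05; Haaland: 1/√f = -1.8 log₁₀[3.97e-06 + 2.41e-05] = 8.193, so f = 0.0149.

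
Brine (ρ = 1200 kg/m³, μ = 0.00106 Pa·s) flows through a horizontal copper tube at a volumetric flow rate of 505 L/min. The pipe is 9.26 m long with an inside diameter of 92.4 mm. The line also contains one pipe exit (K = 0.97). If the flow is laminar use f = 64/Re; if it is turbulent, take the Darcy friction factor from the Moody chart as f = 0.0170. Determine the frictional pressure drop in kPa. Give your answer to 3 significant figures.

ΔP ≈ 2.53 kPa

Q = 505 L/min = 505/60000 = 0.008417 m³/s.
Cross-sectional area A = πD²/4 = π(0.0924)²/4 = 0.006706 m²; mean velocity V = Q/A = 0.008417/0.006706 = 1.255 m/s.
Reynolds number Re = ρVD/μ = 1200 · 1.255 · 0.0924 / 0.00106 = 1.313e+05.
Re > 4000 → turbulent; use the Moody-chart value f = 0.0170.
Total minor-loss coefficient ΣK = 1·0.97 = 0.97.
ΔP = [f·L/D + ΣK]·(ρV²/2) = [0.017·9.26/0.0924 + 0.97]·(1200·1.255²/2) = [1.704 + 0.97]·945.3 = 2527 Pa.
ΔP = 2527 Pa = 2.53 kPa.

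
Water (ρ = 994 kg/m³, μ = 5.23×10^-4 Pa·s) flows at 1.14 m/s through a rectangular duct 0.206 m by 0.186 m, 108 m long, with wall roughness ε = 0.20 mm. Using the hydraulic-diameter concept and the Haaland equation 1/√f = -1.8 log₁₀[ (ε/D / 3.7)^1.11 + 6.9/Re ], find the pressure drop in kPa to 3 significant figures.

ΔP ≈ 7.27 kPa

Hydraulic diameter D_h = 4A/P = 4·(0.206·0.186)/(2·(0.206+0.186)) = 0.1533/0.784 = 0.1955 m.
Re = ρVD_h/μ = 994·1.14·0.1955/0.000523 = 4.236e+05.
ε/D_h = 0.0002/0.1955 = 0.00102; Haaland gives 1/√f = -1.8 log₁₀[0.000112+1.63e-05] = 7.004, so f = 0.02039.
ΔP = f(L/D_h)(ρV²/2) = 0.02039·108/0.1955·645.9 = 7275 Pa.
ΔP = 7.27 kPa.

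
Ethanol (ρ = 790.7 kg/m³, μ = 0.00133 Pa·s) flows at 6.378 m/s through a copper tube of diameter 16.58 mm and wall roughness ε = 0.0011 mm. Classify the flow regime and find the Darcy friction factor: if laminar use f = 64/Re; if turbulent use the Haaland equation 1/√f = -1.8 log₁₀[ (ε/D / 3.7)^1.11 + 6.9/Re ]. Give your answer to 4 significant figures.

Re = ρVD/μ = 790.7·6.378·0.01658/0.00133 = 6.287e+04.
Re > 4000 → turbulent. ε/D = 1.1e-06/0.01658 = 6.63e-05; Haaland: 1/√f = -1.8 log₁₀[5.39e-06 + 0.00011] = 7.09, so f = 0.01989.

f ≈ 0.01989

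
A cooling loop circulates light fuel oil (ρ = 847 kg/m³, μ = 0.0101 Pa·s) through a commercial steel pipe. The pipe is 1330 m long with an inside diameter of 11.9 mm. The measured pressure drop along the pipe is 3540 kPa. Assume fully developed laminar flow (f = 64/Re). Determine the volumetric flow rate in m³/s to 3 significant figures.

For laminar flow, f = 64/Re with Re = ρVD/μ, so Darcy-Weisbach reduces to ΔP = 32μLV/D². Solving for V: V = ΔP·D²/(32μL) = 3.54e+06·(0.0119)²/(32·0.0101·1330) = 1.166 m/s.
Check: Re = ρVD/μ = 847·1.166·0.0119/0.0101 = 1164 < 2300, so the laminar assumption holds.
Q = V·A = 1.166·(π/4·0.0119²) = 0.0001297 m³/s = 1.30×10^-4 m³/s.

Q ≈ 1.30×10^-4 m³/s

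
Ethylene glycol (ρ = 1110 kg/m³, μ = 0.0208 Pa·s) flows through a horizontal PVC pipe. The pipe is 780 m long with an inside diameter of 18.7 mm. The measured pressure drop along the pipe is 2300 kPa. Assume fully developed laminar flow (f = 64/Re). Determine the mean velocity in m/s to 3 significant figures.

For laminar flow, f = 64/Re with Re = ρVD/μ, so Darcy-Weisbach reduces to ΔP = 32μLV/D². Solving for V: V = ΔP·D²/(32μL) = 2.3e+06·(0.0187)²/(32·0.0208·780) = 1.549 m/s.
Check: Re = ρVD/μ = 1110·1.549·0.0187/0.0208 = 1546 < 2300, so the laminar assumption holds.

V ≈ 1.55 m/s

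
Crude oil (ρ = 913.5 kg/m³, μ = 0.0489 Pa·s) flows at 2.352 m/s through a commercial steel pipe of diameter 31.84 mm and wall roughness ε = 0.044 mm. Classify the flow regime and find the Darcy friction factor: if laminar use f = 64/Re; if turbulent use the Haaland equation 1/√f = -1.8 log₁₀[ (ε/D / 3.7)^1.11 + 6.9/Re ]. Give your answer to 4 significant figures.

Re = ρVD/μ = 913.5·2.352·0.03184/0.0489 = 1399.
Re < 2300 → laminar, so f = 64/Re = 0.04575 (roughness is irrelevant in laminar flow).

f ≈ 0.04575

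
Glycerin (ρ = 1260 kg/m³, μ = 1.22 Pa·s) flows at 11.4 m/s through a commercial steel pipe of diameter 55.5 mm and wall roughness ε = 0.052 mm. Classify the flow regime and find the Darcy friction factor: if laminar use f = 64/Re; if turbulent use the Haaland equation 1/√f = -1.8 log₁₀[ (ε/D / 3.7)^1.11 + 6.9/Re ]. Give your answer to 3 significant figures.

Re = ρVD/μ = 1260·11.4·0.0555/1.22 = 653.4.
Re < 2300 → laminar, so f = 64/Re = 0.09794 (roughness is irrelevant in laminar flow).

f ≈ 0.0979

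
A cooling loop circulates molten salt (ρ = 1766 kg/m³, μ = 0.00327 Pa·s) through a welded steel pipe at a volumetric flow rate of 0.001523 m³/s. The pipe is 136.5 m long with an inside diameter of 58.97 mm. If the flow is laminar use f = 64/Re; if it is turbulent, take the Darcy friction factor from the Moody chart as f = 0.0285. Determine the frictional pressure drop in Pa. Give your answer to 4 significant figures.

ΔP ≈ 18110 Pa

Cross-sectional area A = πD²/4 = π(0.05897)²/4 = 0.002731 m²; mean velocity V = Q/A = 0.001523/0.002731 = 0.5576 m/s.
Reynolds number Re = ρVD/μ = 1766 · 0.5576 · 0.05897 / 0.00327 = 1.776e+04.
Re > 4000 → turbulent; use the Moody-chart value f = 0.0285.
Darcy-Weisbach: ΔP = f(L/D)(ρV²/2) = 0.0285·(136.5/0.05897)·(1766·0.5576²/2) = 0.0285·2315·274.6 = 1.811e+04 Pa.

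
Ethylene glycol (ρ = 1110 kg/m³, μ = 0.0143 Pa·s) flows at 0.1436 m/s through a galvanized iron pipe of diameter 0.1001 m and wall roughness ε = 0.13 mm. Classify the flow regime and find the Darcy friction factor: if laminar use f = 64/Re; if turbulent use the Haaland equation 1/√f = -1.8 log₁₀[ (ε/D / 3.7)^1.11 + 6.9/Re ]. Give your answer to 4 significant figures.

Re = ρVD/μ = 1110·0.1436·0.1001/0.0143 = 1116.
Re < 2300 → laminar, so f = 64/Re = 0.05736 (roughness is irrelevant in laminar flow).

f ≈ 0.05736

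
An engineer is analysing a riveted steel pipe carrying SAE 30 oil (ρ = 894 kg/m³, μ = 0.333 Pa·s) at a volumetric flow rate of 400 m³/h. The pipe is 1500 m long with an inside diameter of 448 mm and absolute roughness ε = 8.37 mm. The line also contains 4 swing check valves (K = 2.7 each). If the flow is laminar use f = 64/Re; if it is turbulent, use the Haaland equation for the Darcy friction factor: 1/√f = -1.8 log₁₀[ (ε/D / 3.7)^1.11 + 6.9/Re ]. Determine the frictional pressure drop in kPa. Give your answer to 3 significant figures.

Q = 400 m³/h = 400/3600 = 0.1111 m³/s.
Cross-sectional area A = πD²/4 = π(0.448)²/4 = 0.1576 m²; mean velocity V = Q/A = 0.1111/0.1576 = 0.7049 m/s.
Reynolds number Re = ρVD/μ = 894 · 0.7049 · 0.448 / 0.333 = 847.8.
Re < 2300 → laminar flow, so f = 64/Re = 64/847.8 = 0.07549 (the turbulent correlation is not needed).
Total minor-loss coefficient ΣK = 4·2.7 = 10.8.
ΔP = [f·L/D + ΣK]·(ρV²/2) = [0.07549·1500/0.448 + 10.8]·(894·0.7049²/2) = [252.8 + 10.8]·222.1 = 5.853e+04 Pa.
ΔP = 5.853e+04 Pa = 58.5 kPa.

ΔP ≈ 58.5 kPa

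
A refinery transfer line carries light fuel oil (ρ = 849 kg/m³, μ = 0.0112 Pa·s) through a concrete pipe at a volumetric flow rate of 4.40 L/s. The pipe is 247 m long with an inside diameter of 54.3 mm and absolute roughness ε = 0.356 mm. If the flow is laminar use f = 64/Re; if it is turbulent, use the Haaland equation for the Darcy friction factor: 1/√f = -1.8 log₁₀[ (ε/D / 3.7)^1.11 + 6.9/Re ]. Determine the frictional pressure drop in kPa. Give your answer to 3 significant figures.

ΔP ≈ 284 kPa

Q = 4.40 L/s = 4.40/1000 = 0.0044 m³/s.
Cross-sectional area A = πD²/4 = π(0.0543)²/4 = 0.002316 m²; mean velocity V = Q/A = 0.0044/0.002316 = 1.9 m/s.
Reynolds number Re = ρVD/μ = 849 · 1.9 · 0.0543 / 0.0112 = 7821.
Re > 4000 → turbulent. Relative roughness ε/D = 0.000356/0.0543 = 0.00656. Haaland: 1/√f = -1.8 log₁₀[(0.00656/3.7)^1.11 + 6.9/7821] = -1.8 log₁₀[0.000883 + 0.000882] = 4.956, so f = 0.04071.
Darcy-Weisbach: ΔP = f(L/D)(ρV²/2) = 0.04071·(247/0.0543)·(849·1.9²/2) = 0.04071·4549·1533 = 2.838e+05 Pa.
ΔP = 2.838e+05 Pa = 284 kPa.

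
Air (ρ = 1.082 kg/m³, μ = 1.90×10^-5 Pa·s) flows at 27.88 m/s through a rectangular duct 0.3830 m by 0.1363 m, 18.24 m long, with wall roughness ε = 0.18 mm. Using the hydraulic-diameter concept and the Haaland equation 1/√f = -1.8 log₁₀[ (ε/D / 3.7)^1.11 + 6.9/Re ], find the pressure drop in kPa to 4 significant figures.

Hydraulic diameter D_h = 4A/P = 4·(0.383·0.1363)/(2·(0.383+0.1363)) = 0.2088/1.039 = 0.2011 m.
Re = ρVD_h/μ = 1.082·27.88·0.2011/1.9e-05 = 3.192e+05.
ε/D_h = 0.00018/0.2011 = 0.000895; Haaland gives 1/√f = -1.8 log₁₀[9.68e-05+2.16e-05] = 7.068, so f = 0.02002.
ΔP = f(L/D_h)(ρV²/2) = 0.02002·18.24/0.2011·420.5 = 763.7 Pa.
ΔP = 0.7637 kPa.

ΔP ≈ 0.7637 kPa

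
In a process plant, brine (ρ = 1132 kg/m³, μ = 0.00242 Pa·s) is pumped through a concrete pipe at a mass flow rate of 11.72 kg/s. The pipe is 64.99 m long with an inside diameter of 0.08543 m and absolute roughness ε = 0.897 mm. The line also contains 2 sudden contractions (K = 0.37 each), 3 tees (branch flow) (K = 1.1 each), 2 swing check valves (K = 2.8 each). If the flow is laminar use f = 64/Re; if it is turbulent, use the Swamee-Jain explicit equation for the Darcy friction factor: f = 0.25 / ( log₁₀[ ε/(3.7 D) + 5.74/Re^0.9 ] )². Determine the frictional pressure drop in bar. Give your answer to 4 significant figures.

A = πD²/4 = π(0.08543)²/4 = 0.005732 m²; mean velocity V = ṁ/(ρA) = 11.72/(1132 · 0.005732) = 1.806 m/s.
Reynolds number Re = ρVD/μ = 1132 · 1.806 · 0.08543 / 0.00242 = 7.218e+04.
Re > 4000 → turbulent. Relative roughness ε/D = 0.000897/0.08543 = 0.0105. Swamee-Jain: f = 0.25/(log₁₀[0.0105/3.7 + 5.74/7.218e+04^0.9])² = 0.25/(log₁₀[0.00284 + 0.000243])² = 0.25/(-2.511)² = 0.03964.
Total minor-loss coefficient ΣK = 2·0.37 + 3·1.1 + 2·2.8 = 9.64.
ΔP = [f·L/D + ΣK]·(ρV²/2) = [0.03964·64.99/0.08543 + 9.64]·(1132·1.806²/2) = [30.16 + 9.64]·1847 = 7.349e+04 Pa.
ΔP = 7.349e+04 Pa = 0.7349 bar.

ΔP ≈ 0.7349 bar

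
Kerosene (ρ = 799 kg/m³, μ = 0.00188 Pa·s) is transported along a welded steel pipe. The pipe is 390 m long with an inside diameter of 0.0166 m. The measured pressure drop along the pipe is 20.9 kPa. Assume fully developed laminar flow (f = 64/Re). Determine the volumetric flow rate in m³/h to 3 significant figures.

Q ≈ 0.191 m³/h

For laminar flow, f = 64/Re with Re = ρVD/μ, so Darcy-Weisbach reduces to ΔP = 32μLV/D². Solving for V: V = ΔP·D²/(32μL) = 2.09e+04·(0.0166)²/(32·0.00188·390) = 0.2455 m/s.
Check: Re = ρVD/μ = 799·0.2455·0.0166/0.00188 = 1732 < 2300, so the laminar assumption holds.
Q = V·A = 0.2455·(π/4·0.0166²) = 5.312e-05 m³/s = 0.191 m³/h.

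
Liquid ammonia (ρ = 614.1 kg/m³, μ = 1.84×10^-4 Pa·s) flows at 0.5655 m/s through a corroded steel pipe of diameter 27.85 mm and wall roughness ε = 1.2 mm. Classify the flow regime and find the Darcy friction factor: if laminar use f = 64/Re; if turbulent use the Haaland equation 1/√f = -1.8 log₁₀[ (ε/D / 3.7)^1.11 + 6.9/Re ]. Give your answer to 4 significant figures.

Re = ρVD/μ = 614.1·0.5655·0.02785/0.000184 = 5.256e+04.
Re > 4000 → turbulent. ε/D = 0.0012/0.02785 = 0.0431; Haaland: 1/√f = -1.8 log₁₀[0.00714 + 0.000131] = 3.85, so f = 0.06748.

f ≈ 0.06748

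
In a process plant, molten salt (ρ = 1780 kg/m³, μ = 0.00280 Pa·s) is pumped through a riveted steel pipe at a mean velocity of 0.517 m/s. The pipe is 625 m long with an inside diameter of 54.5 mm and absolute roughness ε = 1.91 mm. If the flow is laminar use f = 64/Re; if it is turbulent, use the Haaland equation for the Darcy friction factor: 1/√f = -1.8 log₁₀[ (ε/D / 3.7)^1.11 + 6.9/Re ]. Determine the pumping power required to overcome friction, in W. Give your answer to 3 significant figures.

Reynolds number Re = ρVD/μ = 1780 · 0.517 · 0.0545 / 0.0028 = 1.791e+04.
Re > 4000 → turbulent. Relative roughness ε/D = 0.00191/0.0545 = 0.035. Haaland: 1/√f = -1.8 log₁₀[(0.035/3.7)^1.11 + 6.9/1.791e+04] = -1.8 log₁₀[0.00567 + 0.000385] = 3.992, so f = 0.06276.
Darcy-Weisbach: ΔP = f(L/D)(ρV²/2) = 0.06276·(625/0.0545)·(1780·0.517²/2) = 0.06276·1.147e+04·237.9 = 1.712e+05 Pa.
Q = V·A = 0.517·0.002333 = 0.001206 m³/s.
Pumping power P = QΔP = 0.001206·1.712e+05 = 206.5 W = 206 W.

P ≈ 206 W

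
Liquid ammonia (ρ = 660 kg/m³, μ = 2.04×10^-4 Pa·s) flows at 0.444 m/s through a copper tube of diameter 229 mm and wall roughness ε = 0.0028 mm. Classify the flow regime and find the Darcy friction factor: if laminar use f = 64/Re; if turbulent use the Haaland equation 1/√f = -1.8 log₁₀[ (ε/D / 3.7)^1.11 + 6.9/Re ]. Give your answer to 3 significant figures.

f ≈ 0.0142

Re = ρVD/μ = 660·0.444·0.229/0.000204 = 3.29e+05.
Re > 4000 → turbulent. ε/D = 2.8e-06/0.229 = 1.22e-05; Haaland: 1/√f = -1.8 log₁₀[8.25e-07 + 2.1e-05] = 8.391, so f = 0.0142.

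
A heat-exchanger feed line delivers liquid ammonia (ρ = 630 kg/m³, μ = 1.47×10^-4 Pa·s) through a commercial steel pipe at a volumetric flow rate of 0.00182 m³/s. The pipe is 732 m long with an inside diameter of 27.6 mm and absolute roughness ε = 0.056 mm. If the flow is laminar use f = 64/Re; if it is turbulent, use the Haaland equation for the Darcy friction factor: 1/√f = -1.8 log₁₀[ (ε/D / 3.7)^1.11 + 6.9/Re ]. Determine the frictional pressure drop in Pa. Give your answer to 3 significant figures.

ΔP ≈ 1.86×10^6 Pa

Cross-sectional area A = πD²/4 = π(0.0276)²/4 = 0.0005983 m²; mean velocity V = Q/A = 0.00182/0.0005983 = 3.042 m/s.
Reynolds number Re = ρVD/μ = 630 · 3.042 · 0.0276 / 0.000147 = 3.598e+05.
Re > 4000 → turbulent. Relative roughness ε/D = 5.6e-05/0.0276 = 0.00203. Haaland: 1/√f = -1.8 log₁₀[(0.00203/3.7)^1.11 + 6.9/3.598e+05] = -1.8 log₁₀[0.00024 + 1.92e-05] = 6.455, so f = 0.024.
Darcy-Weisbach: ΔP = f(L/D)(ρV²/2) = 0.024·(732/0.0276)·(630·3.042²/2) = 0.024·2.652e+04·2915 = 1.855e+06 Pa.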